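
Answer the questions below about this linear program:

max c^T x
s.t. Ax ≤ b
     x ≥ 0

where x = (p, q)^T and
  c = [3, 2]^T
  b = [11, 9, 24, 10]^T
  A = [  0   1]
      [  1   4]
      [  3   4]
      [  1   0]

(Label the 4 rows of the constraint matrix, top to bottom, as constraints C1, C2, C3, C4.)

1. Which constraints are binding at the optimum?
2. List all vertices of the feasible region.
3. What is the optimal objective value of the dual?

1. C3, q ≥ 0
2. (0, 0), (8, 0), (7.5, 0.375), (0, 2.25)
3. 24 (by strong duality, equal to the primal optimum)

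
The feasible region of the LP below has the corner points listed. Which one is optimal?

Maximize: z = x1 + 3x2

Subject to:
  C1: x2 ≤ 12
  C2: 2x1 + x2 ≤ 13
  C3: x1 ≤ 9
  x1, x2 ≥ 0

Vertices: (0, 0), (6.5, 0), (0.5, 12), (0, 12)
(0.5, 12) with z = 36.5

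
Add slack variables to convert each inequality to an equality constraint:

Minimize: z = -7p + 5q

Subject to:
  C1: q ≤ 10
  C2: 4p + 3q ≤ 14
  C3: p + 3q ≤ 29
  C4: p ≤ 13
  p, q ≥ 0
min z = -7p + 5q

s.t.
  q + s1 = 10
  4p + 3q + s2 = 14
  p + 3q + s3 = 29
  p + s4 = 13
  p, q, s1, s2, s3, s4 ≥ 0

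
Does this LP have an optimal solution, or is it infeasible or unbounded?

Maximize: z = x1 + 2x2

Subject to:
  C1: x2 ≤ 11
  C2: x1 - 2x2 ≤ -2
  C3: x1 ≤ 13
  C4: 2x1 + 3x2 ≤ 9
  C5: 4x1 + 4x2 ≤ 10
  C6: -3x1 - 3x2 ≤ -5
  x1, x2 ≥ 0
The point (0, 2.5) satisfies every constraint, so the LP is feasible; the constraints give x1 ≤ 13 and x2 ≤ 11, which with x1, x2 ≥ 0 keep the feasible region inside a bounded box. A feasible, bounded LP attains a finite optimum at a vertex.

Feasible with finite optimum z* = 5 at (0, 2.5).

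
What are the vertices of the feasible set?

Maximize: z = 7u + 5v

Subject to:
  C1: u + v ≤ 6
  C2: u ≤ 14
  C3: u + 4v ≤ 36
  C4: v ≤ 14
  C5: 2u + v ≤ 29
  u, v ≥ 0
Each vertex is the intersection of two constraint boundaries that also satisfies all remaining constraints:
  u = 0 and v = 0 → (0, 0)
  u + v = 6 and v = 0 → (6, 0)
  u + v = 6 and u = 0 → (0, 6)

Vertices: (0, 0), (6, 0), (0, 6)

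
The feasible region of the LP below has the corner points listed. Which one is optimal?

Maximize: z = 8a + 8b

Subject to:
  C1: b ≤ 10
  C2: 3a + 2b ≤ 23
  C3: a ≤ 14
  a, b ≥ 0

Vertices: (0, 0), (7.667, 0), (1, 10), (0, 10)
(1, 10) with z = 88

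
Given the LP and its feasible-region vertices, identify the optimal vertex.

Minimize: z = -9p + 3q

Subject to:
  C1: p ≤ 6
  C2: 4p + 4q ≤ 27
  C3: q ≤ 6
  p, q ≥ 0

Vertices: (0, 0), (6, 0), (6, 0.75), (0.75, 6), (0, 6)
(6, 0) with z = -54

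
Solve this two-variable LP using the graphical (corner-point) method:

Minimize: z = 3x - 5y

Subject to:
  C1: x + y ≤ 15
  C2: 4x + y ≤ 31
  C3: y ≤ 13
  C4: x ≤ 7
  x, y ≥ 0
x = 0, y = 13, z = -65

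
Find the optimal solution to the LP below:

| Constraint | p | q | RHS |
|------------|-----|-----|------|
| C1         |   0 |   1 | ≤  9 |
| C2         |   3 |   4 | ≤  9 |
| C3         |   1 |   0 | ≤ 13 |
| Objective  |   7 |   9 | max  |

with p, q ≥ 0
p = 3, q = 0, z = 21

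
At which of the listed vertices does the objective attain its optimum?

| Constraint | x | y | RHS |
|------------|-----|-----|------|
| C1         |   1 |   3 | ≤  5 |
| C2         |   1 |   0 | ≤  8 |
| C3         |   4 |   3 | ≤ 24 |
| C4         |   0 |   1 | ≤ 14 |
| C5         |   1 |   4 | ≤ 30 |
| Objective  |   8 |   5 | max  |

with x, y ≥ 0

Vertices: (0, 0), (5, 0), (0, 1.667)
Evaluating z = 8x + 5y at each vertex:
  (0, 0): z = 0
  (5, 0): z = 40
  (0, 1.667): z = 8.333

The largest value is z = 40, attained at (5, 0).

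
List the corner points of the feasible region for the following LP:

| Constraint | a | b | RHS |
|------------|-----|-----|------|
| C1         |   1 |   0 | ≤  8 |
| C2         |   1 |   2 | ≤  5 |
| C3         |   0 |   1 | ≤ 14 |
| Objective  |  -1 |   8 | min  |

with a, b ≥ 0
Each vertex is the intersection of two constraint boundaries that also satisfies all remaining constraints:
  a = 0 and b = 0 → (0, 0)
  a + 2b = 5 and b = 0 → (5, 0)
  a + 2b = 5 and a = 0 → (0, 2.5)

Vertices: (0, 0), (5, 0), (0, 2.5)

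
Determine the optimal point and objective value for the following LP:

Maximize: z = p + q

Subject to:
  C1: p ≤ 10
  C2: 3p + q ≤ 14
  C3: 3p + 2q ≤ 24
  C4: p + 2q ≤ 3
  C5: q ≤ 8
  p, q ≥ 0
p = 3, q = 0, z = 3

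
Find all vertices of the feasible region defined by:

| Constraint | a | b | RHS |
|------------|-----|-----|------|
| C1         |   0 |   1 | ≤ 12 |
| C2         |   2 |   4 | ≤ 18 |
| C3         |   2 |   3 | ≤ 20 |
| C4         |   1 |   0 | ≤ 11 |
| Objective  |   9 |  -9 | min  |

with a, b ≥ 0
Each vertex is the intersection of two constraint boundaries that also satisfies all remaining constraints:
  a = 0 and b = 0 → (0, 0)
  2a + 4b = 18 and b = 0 → (9, 0)
  2a + 4b = 18 and a = 0 → (0, 4.5)

Vertices: (0, 0), (9, 0), (0, 4.5)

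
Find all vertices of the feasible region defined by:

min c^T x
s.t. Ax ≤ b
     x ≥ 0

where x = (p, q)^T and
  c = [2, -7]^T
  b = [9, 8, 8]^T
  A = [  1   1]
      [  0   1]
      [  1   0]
Each vertex is the intersection of two constraint boundaries that also satisfies all remaining constraints:
  p = 0 and q = 0 → (0, 0)
  p = 8 and q = 0 → (8, 0)
  p + q = 9 and p = 8 → (8, 1)
  p + q = 9 and q = 8 → (1, 8)
  q = 8 and p = 0 → (0, 8)

Vertices: (0, 0), (8, 0), (8, 1), (1, 8), (0, 8)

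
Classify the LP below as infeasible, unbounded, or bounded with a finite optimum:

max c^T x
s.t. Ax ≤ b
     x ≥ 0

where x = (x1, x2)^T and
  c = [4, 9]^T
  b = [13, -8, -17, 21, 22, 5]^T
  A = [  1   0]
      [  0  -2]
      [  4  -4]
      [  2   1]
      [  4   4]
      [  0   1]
The point (0.5, 5) satisfies every constraint, so the LP is feasible; the constraints give x1 ≤ 13 and x2 ≤ 5, which with x1, x2 ≥ 0 keep the feasible region inside a bounded box. A feasible, bounded LP attains a finite optimum at a vertex.

Evaluating z = 4x1 + 9x2 at each vertex:
  (0, 4.25): z = 38.25
  (0.625, 4.875): z = 46.38
  (0.5, 5): z = 47
  (0, 5): z = 45

The LP has an optimal solution: (0.5, 5) with z = 47.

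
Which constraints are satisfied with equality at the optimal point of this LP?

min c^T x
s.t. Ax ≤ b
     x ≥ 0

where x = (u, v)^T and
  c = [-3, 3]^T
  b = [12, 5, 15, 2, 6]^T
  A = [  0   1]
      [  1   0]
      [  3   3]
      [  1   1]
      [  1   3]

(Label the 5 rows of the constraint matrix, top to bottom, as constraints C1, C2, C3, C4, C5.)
Optimal: u = 2, v = 0
Binding: C4, v ≥ 0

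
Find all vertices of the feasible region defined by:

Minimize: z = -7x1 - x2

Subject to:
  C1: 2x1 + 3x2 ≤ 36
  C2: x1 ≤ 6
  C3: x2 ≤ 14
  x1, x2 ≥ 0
Each vertex is the intersection of two constraint boundaries that also satisfies all remaining constraints:
  x1 = 0 and x2 = 0 → (0, 0)
  x1 = 6 and x2 = 0 → (6, 0)
  2x1 + 3x2 = 36 and x1 = 6 → (6, 8)
  2x1 + 3x2 = 36 and x1 = 0 → (0, 12)

Vertices: (0, 0), (6, 0), (6, 8), (0, 12)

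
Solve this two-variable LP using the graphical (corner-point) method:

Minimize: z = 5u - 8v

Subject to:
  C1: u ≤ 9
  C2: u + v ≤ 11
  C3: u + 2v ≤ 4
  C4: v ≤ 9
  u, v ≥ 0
Each vertex is the intersection of two constraint boundaries that also satisfies all remaining constraints:
  u = 0 and v = 0 → (0, 0)
  u + 2v = 4 and v = 0 → (4, 0)
  u + 2v = 4 and u = 0 → (0, 2)

Evaluating z = 5u - 8v at each vertex:
  (0, 0): z = 0
  (4, 0): z = 20
  (0, 2): z = -16

The minimum is at (0, 2) with z = -16.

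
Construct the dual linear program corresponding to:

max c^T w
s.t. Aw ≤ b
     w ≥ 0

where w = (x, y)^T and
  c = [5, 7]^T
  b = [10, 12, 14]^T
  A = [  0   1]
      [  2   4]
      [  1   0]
Minimize: z = 10y1 + 12y2 + 14y3

Subject to:
  C1: -2y2 - y3 ≤ -5
  C2: -y1 - 4y2 ≤ -7
  y1, y2, y3 ≥ 0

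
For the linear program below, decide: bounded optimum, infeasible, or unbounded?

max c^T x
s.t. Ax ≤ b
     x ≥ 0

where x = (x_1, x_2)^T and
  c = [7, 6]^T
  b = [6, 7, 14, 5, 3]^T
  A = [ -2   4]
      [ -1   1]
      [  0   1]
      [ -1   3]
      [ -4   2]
Feasible point: (0, 0) satisfies every constraint, so the LP is feasible.
Direction d = (1, 0): for each constraint row a, a·d ≤ 0 —
  (-2)(1) + (4)(0) = -2 ≤ 0
  (-1)(1) + (1)(0) = -1 ≤ 0
  (0)(1) + (1)(0) = 0 ≤ 0
  (-1)(1) + (3)(0) = -1 ≤ 0
  (-4)(1) + (2)(0) = -4 ≤ 0
and d ≥ 0, so (0, 0) + t·d stays feasible for every t ≥ 0. Along this ray z = 7x_1 + 6x_2 changes by 7 per unit t, so z → +∞.

The LP is unbounded; z can be made arbitrarily large.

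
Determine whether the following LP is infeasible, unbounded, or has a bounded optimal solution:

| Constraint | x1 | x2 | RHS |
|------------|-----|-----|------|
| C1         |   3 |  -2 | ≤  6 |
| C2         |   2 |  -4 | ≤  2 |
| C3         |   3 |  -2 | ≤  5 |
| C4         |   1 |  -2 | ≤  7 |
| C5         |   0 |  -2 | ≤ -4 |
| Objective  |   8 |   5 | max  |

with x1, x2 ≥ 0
Feasible point: (0, 2) satisfies every constraint, so the LP is feasible.
Direction d = (0, 1): for each constraint row a, a·d ≤ 0 —
  (3)(0) + (-2)(1) = -2 ≤ 0
  (2)(0) + (-4)(1) = -4 ≤ 0
  (3)(0) + (-2)(1) = -2 ≤ 0
  (1)(0) + (-2)(1) = -2 ≤ 0
  (0)(0) + (-2)(1) = -2 ≤ 0
and d ≥ 0, so (0, 2) + t·d stays feasible for every t ≥ 0. Along this ray z = 8x1 + 5x2 changes by 5 per unit t, so z → +∞.

Unbounded — the objective can increase without bound over the feasible region.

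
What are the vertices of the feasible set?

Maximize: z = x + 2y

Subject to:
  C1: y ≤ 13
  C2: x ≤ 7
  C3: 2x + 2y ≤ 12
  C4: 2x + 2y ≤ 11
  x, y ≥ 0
Each vertex is the intersection of two constraint boundaries that also satisfies all remaining constraints:
  x = 0 and y = 0 → (0, 0)
  2x + 2y = 11 and y = 0 → (5.5, 0)
  2x + 2y = 11 and x = 0 → (0, 5.5)

Vertices: (0, 0), (5.5, 0), (0, 5.5)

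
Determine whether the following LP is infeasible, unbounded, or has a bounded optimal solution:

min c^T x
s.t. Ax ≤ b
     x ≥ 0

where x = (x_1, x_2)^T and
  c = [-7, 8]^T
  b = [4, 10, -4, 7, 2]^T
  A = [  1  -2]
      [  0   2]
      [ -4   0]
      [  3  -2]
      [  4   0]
One constraint requires 4x_1 ≤ 2, while the constraint -4x_1 ≤ -4 is equivalent to 4x_1 ≥ 4. Together they would need 4 ≤ 4x_1 ≤ 2, which is impossible since 4 > 2. No point satisfies all constraints.

The feasible region is empty; the LP is infeasible.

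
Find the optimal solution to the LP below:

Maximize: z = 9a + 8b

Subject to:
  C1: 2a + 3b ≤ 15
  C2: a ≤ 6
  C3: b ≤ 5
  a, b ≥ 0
Each vertex is the intersection of two constraint boundaries that also satisfies all remaining constraints:
  a = 0 and b = 0 → (0, 0)
  a = 6 and b = 0 → (6, 0)
  2a + 3b = 15 and a = 6 → (6, 1)
  2a + 3b = 15 and b = 5 → (0, 5)

Evaluating z = 9a + 8b at each vertex:
  (0, 0): z = 0
  (6, 0): z = 54
  (6, 1): z = 62
  (0, 5): z = 40

The maximum is at (6, 1) with z = 62.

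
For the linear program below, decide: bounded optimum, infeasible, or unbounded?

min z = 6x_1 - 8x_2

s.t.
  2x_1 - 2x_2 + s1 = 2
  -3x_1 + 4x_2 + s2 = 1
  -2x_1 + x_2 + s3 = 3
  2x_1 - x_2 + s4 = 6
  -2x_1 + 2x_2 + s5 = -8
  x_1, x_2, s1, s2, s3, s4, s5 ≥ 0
The row 2x_1 - 2x_2 + s1 = 2 with s1 ≥ 0 requires 2x_1 - 2x_2 ≤ 2, while the row -2x_1 + 2x_2 + s5 = -8 with s5 ≥ 0 is equivalent to 2x_1 - 2x_2 ≥ 8. Together they would need 8 ≤ 2x_1 - 2x_2 ≤ 2, which is impossible since 8 > 2. No point satisfies all constraints.

Infeasible — the constraint set is empty.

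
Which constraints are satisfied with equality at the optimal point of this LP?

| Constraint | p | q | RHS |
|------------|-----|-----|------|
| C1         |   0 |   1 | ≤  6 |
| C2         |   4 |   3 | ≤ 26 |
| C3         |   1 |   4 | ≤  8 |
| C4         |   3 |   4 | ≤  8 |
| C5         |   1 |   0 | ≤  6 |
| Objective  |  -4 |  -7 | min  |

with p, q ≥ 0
Optimal: p = 0, q = 2
Slack at optimum:
  C1: slack = 4
  C2: slack = 20
  C3: slack = 0 (binding)
  C4: slack = 0 (binding)
  C5: slack = 6
  p ≥ 0: p = 0 (binding)
  q ≥ 0: q = 2
Binding constraints: C3, C4, p ≥ 0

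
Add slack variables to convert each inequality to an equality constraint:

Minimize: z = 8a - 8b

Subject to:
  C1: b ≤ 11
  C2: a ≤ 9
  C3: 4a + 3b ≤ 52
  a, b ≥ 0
min z = 8a - 8b

s.t.
  b + s1 = 11
  a + s2 = 9
  4a + 3b + s3 = 52
  a, b, s1, s2, s3 ≥ 0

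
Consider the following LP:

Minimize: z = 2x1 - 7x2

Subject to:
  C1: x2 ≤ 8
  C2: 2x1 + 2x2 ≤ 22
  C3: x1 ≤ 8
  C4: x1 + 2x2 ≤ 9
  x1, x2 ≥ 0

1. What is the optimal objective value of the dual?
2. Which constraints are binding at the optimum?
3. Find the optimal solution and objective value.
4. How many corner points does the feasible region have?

1. -31.5 (by strong duality, equal to the primal optimum)
2. C4, x1 ≥ 0
3. x1 = 0, x2 = 4.5, z = -31.5
4. 4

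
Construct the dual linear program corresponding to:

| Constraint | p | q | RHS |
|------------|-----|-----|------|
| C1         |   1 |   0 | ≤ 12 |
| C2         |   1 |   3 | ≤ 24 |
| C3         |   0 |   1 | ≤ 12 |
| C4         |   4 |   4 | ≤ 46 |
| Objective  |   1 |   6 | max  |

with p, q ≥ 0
Minimize: z = 12y1 + 24y2 + 12y3 + 46y4

Subject to:
  C1: -y1 - y2 - 4y4 ≤ -1
  C2: -3y2 - y3 - 4y4 ≤ -6
  y1, y2, y3, y4 ≥ 0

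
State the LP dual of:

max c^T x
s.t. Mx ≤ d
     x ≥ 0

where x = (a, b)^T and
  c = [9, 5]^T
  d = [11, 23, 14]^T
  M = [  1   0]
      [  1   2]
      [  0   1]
Minimize: z = 11y1 + 23y2 + 14y3

Subject to:
  C1: -y1 - y2 ≤ -9
  C2: -2y2 - y3 ≤ -5
  y1, y2, y3 ≥ 0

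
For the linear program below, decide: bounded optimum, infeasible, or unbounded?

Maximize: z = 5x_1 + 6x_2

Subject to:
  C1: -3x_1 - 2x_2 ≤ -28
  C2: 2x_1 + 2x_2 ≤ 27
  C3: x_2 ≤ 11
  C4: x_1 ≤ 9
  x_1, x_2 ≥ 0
The point (2.5, 11) satisfies every constraint, so the LP is feasible; the constraints give x_1 ≤ 9 and x_2 ≤ 11, which with x_1, x_2 ≥ 0 keep the feasible region inside a bounded box. A feasible, bounded LP attains a finite optimum at a vertex.

Feasible with finite optimum z* = 78.5 at (2.5, 11).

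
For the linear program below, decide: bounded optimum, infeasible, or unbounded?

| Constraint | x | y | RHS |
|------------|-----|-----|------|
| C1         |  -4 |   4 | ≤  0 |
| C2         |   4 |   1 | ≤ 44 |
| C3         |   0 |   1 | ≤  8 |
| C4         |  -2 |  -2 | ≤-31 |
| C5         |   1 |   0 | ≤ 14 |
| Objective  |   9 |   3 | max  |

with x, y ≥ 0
The point (9, 8) satisfies every constraint, so the LP is feasible; the constraints give x ≤ 14 and y ≤ 8, which with x, y ≥ 0 keep the feasible region inside a bounded box. A feasible, bounded LP attains a finite optimum at a vertex.

Bounded optimum: z* = 105 at (9, 8).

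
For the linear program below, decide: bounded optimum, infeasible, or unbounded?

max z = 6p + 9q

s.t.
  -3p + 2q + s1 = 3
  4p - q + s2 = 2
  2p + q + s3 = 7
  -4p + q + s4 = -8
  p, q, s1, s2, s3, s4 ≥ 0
The row 4p - q + s2 = 2 with s2 ≥ 0 requires 4p - q ≤ 2, while the row -4p + q + s4 = -8 with s4 ≥ 0 is equivalent to 4p - q ≥ 8. Together they would need 8 ≤ 4p - q ≤ 2, which is impossible since 8 > 2. No point satisfies all constraints.

The feasible region is empty; the LP is infeasible.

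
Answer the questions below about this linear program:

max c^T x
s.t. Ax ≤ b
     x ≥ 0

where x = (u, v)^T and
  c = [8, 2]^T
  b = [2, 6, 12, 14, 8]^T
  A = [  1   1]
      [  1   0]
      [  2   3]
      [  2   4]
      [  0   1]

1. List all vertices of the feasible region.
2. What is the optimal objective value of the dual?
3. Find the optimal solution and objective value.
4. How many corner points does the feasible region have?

1. (0, 0), (2, 0), (0, 2)
2. 16 (by strong duality, equal to the primal optimum)
3. u = 2, v = 0, z = 16
4. 3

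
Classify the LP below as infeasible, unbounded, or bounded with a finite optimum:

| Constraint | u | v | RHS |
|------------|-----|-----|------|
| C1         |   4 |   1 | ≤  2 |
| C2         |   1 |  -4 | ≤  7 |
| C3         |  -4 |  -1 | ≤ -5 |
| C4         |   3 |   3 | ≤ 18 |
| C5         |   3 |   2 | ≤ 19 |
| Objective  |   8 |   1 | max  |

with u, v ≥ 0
C1 requires 4u + v ≤ 2, while C3 (-4u - v ≤ -5) is equivalent to 4u + v ≥ 5. Together they would need 5 ≤ 4u + v ≤ 2, which is impossible since 5 > 2. No point satisfies all constraints.

The feasible region is empty; the LP is infeasible.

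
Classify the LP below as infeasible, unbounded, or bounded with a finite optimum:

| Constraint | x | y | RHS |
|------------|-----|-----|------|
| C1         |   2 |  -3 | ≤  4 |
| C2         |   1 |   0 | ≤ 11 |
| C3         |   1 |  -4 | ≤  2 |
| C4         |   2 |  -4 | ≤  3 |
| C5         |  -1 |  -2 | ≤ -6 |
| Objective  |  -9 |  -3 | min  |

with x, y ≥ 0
Feasible point: (0, 3) satisfies every constraint, so the LP is feasible.
Direction d = (0, 1): for each constraint row a, a·d ≤ 0 —
  (2)(0) + (-3)(1) = -3 ≤ 0
  (1)(0) + (0)(1) = 0 ≤ 0
  (1)(0) + (-4)(1) = -4 ≤ 0
  (2)(0) + (-4)(1) = -4 ≤ 0
  (-1)(0) + (-2)(1) = -2 ≤ 0
and d ≥ 0, so (0, 3) + t·d stays feasible for every t ≥ 0. Along this ray z = -9x - 3y changes by -3 per unit t, so z → −∞.

Unbounded — the objective can decrease without bound over the feasible region.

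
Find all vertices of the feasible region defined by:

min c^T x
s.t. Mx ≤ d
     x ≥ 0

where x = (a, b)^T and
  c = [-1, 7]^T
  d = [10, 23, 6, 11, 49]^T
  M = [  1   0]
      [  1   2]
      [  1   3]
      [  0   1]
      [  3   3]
Each vertex is the intersection of two constraint boundaries that also satisfies all remaining constraints:
  a = 0 and b = 0 → (0, 0)
  a + 3b = 6 and b = 0 → (6, 0)
  a + 3b = 6 and a = 0 → (0, 2)

Vertices: (0, 0), (6, 0), (0, 2)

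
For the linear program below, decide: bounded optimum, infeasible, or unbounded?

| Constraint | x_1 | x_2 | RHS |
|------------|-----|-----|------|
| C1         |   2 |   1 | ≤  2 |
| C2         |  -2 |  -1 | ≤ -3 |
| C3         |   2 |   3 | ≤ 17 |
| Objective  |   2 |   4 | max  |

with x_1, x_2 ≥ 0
C1 requires 2x_1 + x_2 ≤ 2, while C2 (-2x_1 - x_2 ≤ -3) is equivalent to 2x_1 + x_2 ≥ 3. Together they would need 3 ≤ 2x_1 + x_2 ≤ 2, which is impossible since 3 > 2. No point satisfies all constraints.

Infeasible — the constraint set is empty.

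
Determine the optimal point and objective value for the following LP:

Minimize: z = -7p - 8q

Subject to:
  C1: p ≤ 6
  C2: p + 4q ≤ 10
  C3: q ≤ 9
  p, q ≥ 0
Each vertex is the intersection of two constraint boundaries that also satisfies all remaining constraints:
  p = 0 and q = 0 → (0, 0)
  p = 6 and q = 0 → (6, 0)
  p = 6 and p + 4q = 10 → (6, 1)
  p + 4q = 10 and p = 0 → (0, 2.5)

Evaluating z = -7p - 8q at each vertex:
  (0, 0): z = 0
  (6, 0): z = -42
  (6, 1): z = -50
  (0, 2.5): z = -20

The minimum is at (6, 1) with z = -50.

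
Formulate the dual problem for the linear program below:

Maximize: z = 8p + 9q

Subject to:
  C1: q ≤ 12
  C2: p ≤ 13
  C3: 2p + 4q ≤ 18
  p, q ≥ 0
Minimize: z = 12y1 + 13y2 + 18y3

Subject to:
  C1: -y2 - 2y3 ≤ -8
  C2: -y1 - 4y3 ≤ -9
  y1, y2, y3 ≥ 0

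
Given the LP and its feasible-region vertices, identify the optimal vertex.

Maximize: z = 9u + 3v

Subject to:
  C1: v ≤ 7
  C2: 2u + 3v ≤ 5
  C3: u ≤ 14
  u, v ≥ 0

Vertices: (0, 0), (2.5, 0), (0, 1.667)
(2.5, 0) with z = 22.5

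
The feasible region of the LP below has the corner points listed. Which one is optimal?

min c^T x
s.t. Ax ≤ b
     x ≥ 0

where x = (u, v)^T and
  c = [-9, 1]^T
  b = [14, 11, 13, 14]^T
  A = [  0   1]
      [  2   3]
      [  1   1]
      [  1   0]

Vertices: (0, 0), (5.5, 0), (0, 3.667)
(5.5, 0) with z = -49.5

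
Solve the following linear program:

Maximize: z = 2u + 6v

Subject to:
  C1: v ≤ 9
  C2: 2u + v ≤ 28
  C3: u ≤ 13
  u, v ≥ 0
u = 9.5, v = 9, z = 73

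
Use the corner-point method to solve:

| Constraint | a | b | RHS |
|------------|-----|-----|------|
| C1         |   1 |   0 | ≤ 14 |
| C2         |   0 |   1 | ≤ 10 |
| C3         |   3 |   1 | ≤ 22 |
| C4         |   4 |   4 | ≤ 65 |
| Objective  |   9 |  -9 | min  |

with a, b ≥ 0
Each vertex is the intersection of two constraint boundaries that also satisfies all remaining constraints:
  a = 0 and b = 0 → (0, 0)
  3a + b = 22 and b = 0 → (7.333, 0)
  b = 10 and 3a + b = 22 → (4, 10)
  b = 10 and a = 0 → (0, 10)

Evaluating z = 9a - 9b at each vertex:
  (0, 0): z = 0
  (7.333, 0): z = 66
  (4, 10): z = -54
  (0, 10): z = -90

The minimum is at (0, 10) with z = -90.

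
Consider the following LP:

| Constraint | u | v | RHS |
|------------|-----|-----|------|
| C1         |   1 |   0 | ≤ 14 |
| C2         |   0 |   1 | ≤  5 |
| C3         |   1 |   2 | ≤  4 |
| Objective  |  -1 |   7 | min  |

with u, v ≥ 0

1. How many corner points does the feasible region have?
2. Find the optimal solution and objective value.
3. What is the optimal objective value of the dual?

1. 3
2. u = 4, v = 0, z = -4
3. -4 (by strong duality, equal to the primal optimum)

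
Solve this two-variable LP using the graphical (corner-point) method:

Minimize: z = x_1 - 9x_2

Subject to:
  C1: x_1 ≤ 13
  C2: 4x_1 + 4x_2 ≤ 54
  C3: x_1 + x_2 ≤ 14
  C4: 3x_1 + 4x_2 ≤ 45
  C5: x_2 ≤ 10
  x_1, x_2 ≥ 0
Each vertex is the intersection of two constraint boundaries that also satisfies all remaining constraints:
  x_1 = 0 and x_2 = 0 → (0, 0)
  x_1 = 13 and x_2 = 0 → (13, 0)
  x_1 = 13 and 4x_1 + 4x_2 = 54 → (13, 0.5)
  4x_1 + 4x_2 = 54 and 3x_1 + 4x_2 = 45 → (9, 4.5)
  3x_1 + 4x_2 = 45 and x_2 = 10 → (1.667, 10)
  x_2 = 10 and x_1 = 0 → (0, 10)

Evaluating z = x_1 - 9x_2 at each vertex:
  (0, 0): z = 0
  (13, 0): z = 13
  (13, 0.5): z = 8.5
  (9, 4.5): z = -31.5
  (1.667, 10): z = -88.33
  (0, 10): z = -90

The minimum is at (0, 10) with z = -90.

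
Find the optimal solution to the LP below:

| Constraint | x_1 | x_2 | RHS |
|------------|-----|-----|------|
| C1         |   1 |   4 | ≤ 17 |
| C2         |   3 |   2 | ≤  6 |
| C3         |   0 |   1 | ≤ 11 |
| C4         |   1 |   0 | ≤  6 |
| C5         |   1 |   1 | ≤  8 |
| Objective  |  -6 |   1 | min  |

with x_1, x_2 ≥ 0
Each vertex is the intersection of two constraint boundaries that also satisfies all remaining constraints:
  x_1 = 0 and x_2 = 0 → (0, 0)
  3x_1 + 2x_2 = 6 and x_2 = 0 → (2, 0)
  3x_1 + 2x_2 = 6 and x_1 = 0 → (0, 3)

Evaluating z = -6x_1 + x_2 at each vertex:
  (0, 0): z = 0
  (2, 0): z = -12
  (0, 3): z = 3

The minimum is at (2, 0) with z = -12.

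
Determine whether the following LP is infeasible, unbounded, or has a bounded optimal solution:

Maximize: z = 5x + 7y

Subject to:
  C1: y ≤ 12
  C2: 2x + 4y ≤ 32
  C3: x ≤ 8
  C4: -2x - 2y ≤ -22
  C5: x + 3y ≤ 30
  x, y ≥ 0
The point (8, 4) satisfies every constraint, so the LP is feasible; the constraints give x ≤ 8 and y ≤ 12, which with x, y ≥ 0 keep the feasible region inside a bounded box. A feasible, bounded LP attains a finite optimum at a vertex.

Feasible with finite optimum z* = 68 at (8, 4).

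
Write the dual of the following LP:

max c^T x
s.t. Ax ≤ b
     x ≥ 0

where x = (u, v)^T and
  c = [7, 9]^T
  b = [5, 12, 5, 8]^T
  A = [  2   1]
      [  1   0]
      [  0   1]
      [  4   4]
Minimize: z = 5y1 + 12y2 + 5y3 + 8y4

Subject to:
  C1: -2y1 - y2 - 4y4 ≤ -7
  C2: -y1 - y3 - 4y4 ≤ -9
  y1, y2, y3, y4 ≥ 0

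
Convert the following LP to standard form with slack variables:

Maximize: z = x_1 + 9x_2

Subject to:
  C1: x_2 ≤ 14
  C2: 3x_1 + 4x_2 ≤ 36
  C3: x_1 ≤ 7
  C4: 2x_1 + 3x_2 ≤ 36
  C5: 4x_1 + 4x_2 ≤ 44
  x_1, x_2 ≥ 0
max z = x_1 + 9x_2

s.t.
  x_2 + s1 = 14
  3x_1 + 4x_2 + s2 = 36
  x_1 + s3 = 7
  2x_1 + 3x_2 + s4 = 36
  4x_1 + 4x_2 + s5 = 44
  x_1, x_2, s1, s2, s3, s4, s5 ≥ 0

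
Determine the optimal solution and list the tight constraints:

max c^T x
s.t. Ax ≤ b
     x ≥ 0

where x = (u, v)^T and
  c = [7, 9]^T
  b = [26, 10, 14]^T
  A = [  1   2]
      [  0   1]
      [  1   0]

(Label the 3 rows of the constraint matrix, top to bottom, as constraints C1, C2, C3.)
Optimal: u = 14, v = 6
Binding: C1, C3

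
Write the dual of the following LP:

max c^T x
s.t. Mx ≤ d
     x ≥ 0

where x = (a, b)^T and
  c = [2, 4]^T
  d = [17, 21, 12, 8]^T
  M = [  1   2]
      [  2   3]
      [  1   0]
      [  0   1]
Minimize: z = 17y1 + 21y2 + 12y3 + 8y4

Subject to:
  C1: -y1 - 2y2 - y3 ≤ -2
  C2: -2y1 - 3y2 - y4 ≤ -4
  y1, y2, y3, y4 ≥ 0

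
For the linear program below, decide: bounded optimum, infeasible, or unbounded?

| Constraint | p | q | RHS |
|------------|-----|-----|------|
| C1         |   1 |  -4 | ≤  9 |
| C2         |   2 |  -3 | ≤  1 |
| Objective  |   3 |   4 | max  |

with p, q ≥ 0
Feasible point: (0, 0) satisfies every constraint, so the LP is feasible.
Direction d = (0, 1): for each constraint row a, a·d ≤ 0 —
  (1)(0) + (-4)(1) = -4 ≤ 0
  (2)(0) + (-3)(1) = -3 ≤ 0
and d ≥ 0, so (0, 0) + t·d stays feasible for every t ≥ 0. Along this ray z = 3p + 4q changes by 4 per unit t, so z → +∞.

The LP is unbounded; z can be made arbitrarily large.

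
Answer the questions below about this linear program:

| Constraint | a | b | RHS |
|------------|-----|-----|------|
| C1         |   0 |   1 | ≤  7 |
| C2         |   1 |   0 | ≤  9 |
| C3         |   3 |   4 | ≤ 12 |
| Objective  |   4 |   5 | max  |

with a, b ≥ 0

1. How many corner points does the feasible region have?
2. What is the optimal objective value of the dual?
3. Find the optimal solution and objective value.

1. 3
2. 16 (by strong duality, equal to the primal optimum)
3. a = 4, b = 0, z = 16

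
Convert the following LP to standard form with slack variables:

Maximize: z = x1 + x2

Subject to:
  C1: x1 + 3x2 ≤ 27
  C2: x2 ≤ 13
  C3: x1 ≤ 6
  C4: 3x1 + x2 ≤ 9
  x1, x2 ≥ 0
max z = x1 + x2

s.t.
  x1 + 3x2 + s1 = 27
  x2 + s2 = 13
  x1 + s3 = 6
  3x1 + x2 + s4 = 9
  x1, x2, s1, s2, s3, s4 ≥ 0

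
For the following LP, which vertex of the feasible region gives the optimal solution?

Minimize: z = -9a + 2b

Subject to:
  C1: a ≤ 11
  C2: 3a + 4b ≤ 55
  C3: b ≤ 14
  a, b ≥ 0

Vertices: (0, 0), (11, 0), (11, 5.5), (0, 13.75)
Evaluating z = -9a + 2b at each vertex:
  (0, 0): z = 0
  (11, 0): z = -99
  (11, 5.5): z = -88
  (0, 13.75): z = 27.5

The smallest value is z = -99, attained at (11, 0).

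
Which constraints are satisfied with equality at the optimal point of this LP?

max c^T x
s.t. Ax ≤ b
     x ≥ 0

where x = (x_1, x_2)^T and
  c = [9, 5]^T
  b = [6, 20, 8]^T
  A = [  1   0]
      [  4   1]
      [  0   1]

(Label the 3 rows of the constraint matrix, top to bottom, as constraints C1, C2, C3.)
Optimal: x_1 = 3, x_2 = 8
Binding: C2, C3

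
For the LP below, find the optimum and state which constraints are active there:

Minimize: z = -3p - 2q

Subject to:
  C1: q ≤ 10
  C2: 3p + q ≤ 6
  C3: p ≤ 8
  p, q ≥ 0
Optimal: p = 0, q = 6
Slack at optimum:
  C1: slack = 4
  C2: slack = 0 (binding)
  C3: slack = 8
  p ≥ 0: p = 0 (binding)
  q ≥ 0: q = 6
Binding constraints: C2, p ≥ 0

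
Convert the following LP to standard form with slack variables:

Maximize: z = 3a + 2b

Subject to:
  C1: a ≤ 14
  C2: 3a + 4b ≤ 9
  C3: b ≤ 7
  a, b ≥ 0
max z = 3a + 2b

s.t.
  a + s1 = 14
  3a + 4b + s2 = 9
  b + s3 = 7
  a, b, s1, s2, s3 ≥ 0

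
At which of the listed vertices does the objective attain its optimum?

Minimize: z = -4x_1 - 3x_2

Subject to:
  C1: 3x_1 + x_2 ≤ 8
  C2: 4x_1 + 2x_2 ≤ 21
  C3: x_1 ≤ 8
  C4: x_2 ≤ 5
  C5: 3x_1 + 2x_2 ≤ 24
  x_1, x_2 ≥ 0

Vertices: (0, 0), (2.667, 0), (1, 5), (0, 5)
(1, 5) with z = -19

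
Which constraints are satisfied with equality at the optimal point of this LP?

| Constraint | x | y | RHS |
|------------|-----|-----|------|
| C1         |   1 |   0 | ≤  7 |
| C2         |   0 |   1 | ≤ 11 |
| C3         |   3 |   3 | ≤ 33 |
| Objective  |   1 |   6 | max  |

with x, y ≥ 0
Optimal: x = 0, y = 11
Slack at optimum:
  C1: slack = 7
  C2: slack = 0 (binding)
  C3: slack = 0 (binding)
  x ≥ 0: x = 0 (binding)
  y ≥ 0: y = 11
Binding constraints: C2, C3, x ≥ 0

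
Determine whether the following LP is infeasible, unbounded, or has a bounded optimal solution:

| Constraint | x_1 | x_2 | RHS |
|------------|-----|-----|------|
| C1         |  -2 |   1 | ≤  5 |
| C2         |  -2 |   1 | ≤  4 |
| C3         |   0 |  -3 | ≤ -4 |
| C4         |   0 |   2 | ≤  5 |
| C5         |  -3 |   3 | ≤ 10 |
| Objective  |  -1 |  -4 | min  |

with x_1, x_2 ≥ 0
Feasible point: (0, 2) satisfies every constraint, so the LP is feasible.
Direction d = (1, 0): for each constraint row a, a·d ≤ 0 —
  (-2)(1) + (1)(0) = -2 ≤ 0
  (-2)(1) + (1)(0) = -2 ≤ 0
  (0)(1) + (-3)(0) = 0 ≤ 0
  (0)(1) + (2)(0) = 0 ≤ 0
  (-3)(1) + (3)(0) = -3 ≤ 0
and d ≥ 0, so (0, 2) + t·d stays feasible for every t ≥ 0. Along this ray z = -x_1 - 4x_2 changes by -1 per unit t, so z → −∞.

Unbounded: there is a feasible ray along which z → −∞.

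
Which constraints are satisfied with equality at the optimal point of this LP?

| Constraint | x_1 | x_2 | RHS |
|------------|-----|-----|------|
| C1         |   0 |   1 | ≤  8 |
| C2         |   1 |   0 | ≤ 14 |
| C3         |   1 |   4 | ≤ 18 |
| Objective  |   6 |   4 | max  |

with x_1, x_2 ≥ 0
Optimal: x_1 = 14, x_2 = 1
Slack at optimum:
  C1: slack = 7
  C2: slack = 0 (binding)
  C3: slack = 0 (binding)
  x_1 ≥ 0: x_1 = 14
  x_2 ≥ 0: x_2 = 1
Binding constraints: C2, C3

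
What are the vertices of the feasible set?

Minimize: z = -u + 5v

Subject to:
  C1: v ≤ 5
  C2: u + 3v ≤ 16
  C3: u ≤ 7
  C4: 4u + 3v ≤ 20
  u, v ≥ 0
Each vertex is the intersection of two constraint boundaries that also satisfies all remaining constraints:
  u = 0 and v = 0 → (0, 0)
  4u + 3v = 20 and v = 0 → (5, 0)
  u + 3v = 16 and 4u + 3v = 20 → (1.333, 4.889)
  v = 5 and u + 3v = 16 → (1, 5)
  v = 5 and u = 0 → (0, 5)

Vertices: (0, 0), (5, 0), (1.333, 4.889), (1, 5), (0, 5)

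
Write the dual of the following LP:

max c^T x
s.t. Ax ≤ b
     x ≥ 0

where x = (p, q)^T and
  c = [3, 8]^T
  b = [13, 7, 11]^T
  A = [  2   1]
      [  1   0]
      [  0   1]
Minimize: z = 13y1 + 7y2 + 11y3

Subject to:
  C1: -2y1 - y2 ≤ -3
  C2: -y1 - y3 ≤ -8
  y1, y2, y3 ≥ 0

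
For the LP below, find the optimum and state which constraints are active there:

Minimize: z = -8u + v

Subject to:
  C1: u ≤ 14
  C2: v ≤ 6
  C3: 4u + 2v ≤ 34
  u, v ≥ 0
Optimal: u = 8.5, v = 0
Slack at optimum:
  C1: slack = 5.5
  C2: slack = 6
  C3: slack = 0 (binding)
  u ≥ 0: u = 8.5
  v ≥ 0: v = 0 (binding)
Binding constraints: C3, v ≥ 0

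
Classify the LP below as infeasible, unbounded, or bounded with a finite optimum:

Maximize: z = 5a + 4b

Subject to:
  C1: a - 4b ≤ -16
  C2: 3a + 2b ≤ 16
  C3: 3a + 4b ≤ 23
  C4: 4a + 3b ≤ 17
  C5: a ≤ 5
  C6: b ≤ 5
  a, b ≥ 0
The point (0.5, 5) satisfies every constraint, so the LP is feasible; the constraints give a ≤ 5 and b ≤ 5, which with a, b ≥ 0 keep the feasible region inside a bounded box. A feasible, bounded LP attains a finite optimum at a vertex.

Feasible with finite optimum z* = 22.5 at (0.5, 5).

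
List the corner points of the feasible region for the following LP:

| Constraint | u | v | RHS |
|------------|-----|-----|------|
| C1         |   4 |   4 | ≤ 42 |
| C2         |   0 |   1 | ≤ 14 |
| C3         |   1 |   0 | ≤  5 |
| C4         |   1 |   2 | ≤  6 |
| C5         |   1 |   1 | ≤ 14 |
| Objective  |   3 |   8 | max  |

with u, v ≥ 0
Each vertex is the intersection of two constraint boundaries that also satisfies all remaining constraints:
  u = 0 and v = 0 → (0, 0)
  u = 5 and v = 0 → (5, 0)
  u = 5 and u + 2v = 6 → (5, 0.5)
  u + 2v = 6 and u = 0 → (0, 3)

Vertices: (0, 0), (5, 0), (5, 0.5), (0, 3)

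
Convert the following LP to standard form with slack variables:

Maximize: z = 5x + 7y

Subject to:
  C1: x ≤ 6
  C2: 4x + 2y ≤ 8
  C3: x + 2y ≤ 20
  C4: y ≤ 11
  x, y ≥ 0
max z = 5x + 7y

s.t.
  x + s1 = 6
  4x + 2y + s2 = 8
  x + 2y + s3 = 20
  y + s4 = 11
  x, y, s1, s2, s3, s4 ≥ 0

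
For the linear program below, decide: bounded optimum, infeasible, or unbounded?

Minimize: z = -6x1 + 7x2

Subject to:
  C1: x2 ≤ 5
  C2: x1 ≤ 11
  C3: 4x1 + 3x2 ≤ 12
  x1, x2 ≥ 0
The point (3, 0) satisfies every constraint, so the LP is feasible; the constraints give x1 ≤ 11 and x2 ≤ 5, which with x1, x2 ≥ 0 keep the feasible region inside a bounded box. A feasible, bounded LP attains a finite optimum at a vertex.

Bounded optimum: z* = -18 at (3, 0).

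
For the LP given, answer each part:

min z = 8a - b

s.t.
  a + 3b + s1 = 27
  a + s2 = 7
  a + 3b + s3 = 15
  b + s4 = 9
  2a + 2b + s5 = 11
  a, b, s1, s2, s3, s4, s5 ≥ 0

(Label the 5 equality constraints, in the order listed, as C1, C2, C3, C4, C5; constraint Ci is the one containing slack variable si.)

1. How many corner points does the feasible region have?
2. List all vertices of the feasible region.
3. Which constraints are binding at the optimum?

1. 4
2. (0, 0), (5.5, 0), (0.75, 4.75), (0, 5)
3. C3, a ≥ 0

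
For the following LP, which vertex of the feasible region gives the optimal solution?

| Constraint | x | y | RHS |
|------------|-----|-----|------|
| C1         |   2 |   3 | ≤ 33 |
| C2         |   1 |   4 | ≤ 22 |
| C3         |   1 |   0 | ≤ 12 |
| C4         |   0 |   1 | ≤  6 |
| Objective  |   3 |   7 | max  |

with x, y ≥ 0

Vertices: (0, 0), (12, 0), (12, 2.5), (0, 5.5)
Evaluating z = 3x + 7y at each vertex:
  (0, 0): z = 0
  (12, 0): z = 36
  (12, 2.5): z = 53.5
  (0, 5.5): z = 38.5

The largest value is z = 53.5, attained at (12, 2.5).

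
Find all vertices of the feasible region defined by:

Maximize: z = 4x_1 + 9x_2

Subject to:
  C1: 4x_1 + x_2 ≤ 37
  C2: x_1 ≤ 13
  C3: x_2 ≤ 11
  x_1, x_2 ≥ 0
Each vertex is the intersection of two constraint boundaries that also satisfies all remaining constraints:
  x_1 = 0 and x_2 = 0 → (0, 0)
  4x_1 + x_2 = 37 and x_2 = 0 → (9.25, 0)
  4x_1 + x_2 = 37 and x_2 = 11 → (6.5, 11)
  x_2 = 11 and x_1 = 0 → (0, 11)

Vertices: (0, 0), (9.25, 0), (6.5, 11), (0, 11)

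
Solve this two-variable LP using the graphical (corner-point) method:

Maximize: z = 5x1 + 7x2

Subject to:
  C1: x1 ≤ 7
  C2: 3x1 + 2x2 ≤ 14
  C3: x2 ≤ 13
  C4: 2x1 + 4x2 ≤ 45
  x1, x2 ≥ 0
Each vertex is the intersection of two constraint boundaries that also satisfies all remaining constraints:
  x1 = 0 and x2 = 0 → (0, 0)
  3x1 + 2x2 = 14 and x2 = 0 → (4.667, 0)
  3x1 + 2x2 = 14 and x1 = 0 → (0, 7)

Evaluating z = 5x1 + 7x2 at each vertex:
  (0, 0): z = 0
  (4.667, 0): z = 23.33
  (0, 7): z = 49

The maximum is at (0, 7) with z = 49.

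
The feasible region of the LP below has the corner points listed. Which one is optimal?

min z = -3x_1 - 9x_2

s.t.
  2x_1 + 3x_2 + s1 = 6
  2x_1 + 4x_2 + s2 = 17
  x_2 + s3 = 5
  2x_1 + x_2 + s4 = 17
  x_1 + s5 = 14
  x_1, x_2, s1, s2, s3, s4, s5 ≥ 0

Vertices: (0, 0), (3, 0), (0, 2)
Evaluating z = -3x_1 - 9x_2 at each vertex:
  (0, 0): z = 0
  (3, 0): z = -9
  (0, 2): z = -18

The smallest value is z = -18, attained at (0, 2).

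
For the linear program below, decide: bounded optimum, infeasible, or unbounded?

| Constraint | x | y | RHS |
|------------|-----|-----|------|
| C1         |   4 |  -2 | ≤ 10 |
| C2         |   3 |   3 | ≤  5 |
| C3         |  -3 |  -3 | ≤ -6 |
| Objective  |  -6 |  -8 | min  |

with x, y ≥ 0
C2 requires 3x + 3y ≤ 5, while C3 (-3x - 3y ≤ -6) is equivalent to 3x + 3y ≥ 6. Together they would need 6 ≤ 3x + 3y ≤ 5, which is impossible since 6 > 5. No point satisfies all constraints.

Infeasible: no point satisfies all constraints simultaneously.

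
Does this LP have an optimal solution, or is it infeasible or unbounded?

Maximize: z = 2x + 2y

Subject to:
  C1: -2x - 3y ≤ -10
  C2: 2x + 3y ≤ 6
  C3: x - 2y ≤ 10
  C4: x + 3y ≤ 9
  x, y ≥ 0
C2 requires 2x + 3y ≤ 6, while C1 (-2x - 3y ≤ -10) is equivalent to 2x + 3y ≥ 10. Together they would need 10 ≤ 2x + 3y ≤ 6, which is impossible since 10 > 6. No point satisfies all constraints.

Infeasible: no point satisfies all constraints simultaneously.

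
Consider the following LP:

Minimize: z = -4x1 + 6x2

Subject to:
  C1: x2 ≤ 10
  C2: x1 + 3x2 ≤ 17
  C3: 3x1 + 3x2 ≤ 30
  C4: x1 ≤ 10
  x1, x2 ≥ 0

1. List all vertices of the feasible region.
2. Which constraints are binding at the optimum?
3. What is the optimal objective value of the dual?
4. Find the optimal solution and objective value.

1. (0, 0), (10, 0), (6.5, 3.5), (0, 5.667)
2. C3, C4, x2 ≥ 0
3. -40 (by strong duality, equal to the primal optimum)
4. x1 = 10, x2 = 0, z = -40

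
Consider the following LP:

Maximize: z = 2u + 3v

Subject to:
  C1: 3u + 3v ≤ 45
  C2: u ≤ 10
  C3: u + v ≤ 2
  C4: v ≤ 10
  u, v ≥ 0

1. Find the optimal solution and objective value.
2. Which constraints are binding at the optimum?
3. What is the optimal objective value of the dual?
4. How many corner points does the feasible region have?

1. u = 0, v = 2, z = 6
2. C3, u ≥ 0
3. 6 (by strong duality, equal to the primal optimum)
4. 3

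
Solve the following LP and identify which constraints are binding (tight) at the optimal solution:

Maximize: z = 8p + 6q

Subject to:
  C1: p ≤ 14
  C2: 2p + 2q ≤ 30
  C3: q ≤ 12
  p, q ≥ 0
Optimal: p = 14, q = 1
Binding: C1, C2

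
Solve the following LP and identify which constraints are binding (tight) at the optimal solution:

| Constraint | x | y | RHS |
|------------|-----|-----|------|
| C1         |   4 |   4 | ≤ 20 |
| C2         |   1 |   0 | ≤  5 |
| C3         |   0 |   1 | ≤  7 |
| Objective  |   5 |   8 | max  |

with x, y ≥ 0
Optimal: x = 0, y = 5
Binding: C1, x ≥ 0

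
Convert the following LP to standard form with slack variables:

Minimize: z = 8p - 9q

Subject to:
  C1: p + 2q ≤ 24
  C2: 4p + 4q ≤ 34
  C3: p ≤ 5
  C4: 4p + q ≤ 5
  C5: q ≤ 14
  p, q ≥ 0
min z = 8p - 9q

s.t.
  p + 2q + s1 = 24
  4p + 4q + s2 = 34
  p + s3 = 5
  4p + q + s4 = 5
  q + s5 = 14
  p, q, s1, s2, s3, s4, s5 ≥ 0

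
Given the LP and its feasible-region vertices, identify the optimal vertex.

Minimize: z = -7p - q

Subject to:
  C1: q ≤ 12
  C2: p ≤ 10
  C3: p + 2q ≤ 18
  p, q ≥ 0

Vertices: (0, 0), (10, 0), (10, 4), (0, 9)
(10, 4) with z = -74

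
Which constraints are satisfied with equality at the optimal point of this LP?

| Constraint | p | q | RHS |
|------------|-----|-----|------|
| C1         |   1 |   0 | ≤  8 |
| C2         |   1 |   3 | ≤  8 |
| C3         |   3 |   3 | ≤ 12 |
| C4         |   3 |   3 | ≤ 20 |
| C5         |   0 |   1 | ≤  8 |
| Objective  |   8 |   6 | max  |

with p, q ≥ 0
Optimal: p = 4, q = 0
Binding: C3, q ≥ 0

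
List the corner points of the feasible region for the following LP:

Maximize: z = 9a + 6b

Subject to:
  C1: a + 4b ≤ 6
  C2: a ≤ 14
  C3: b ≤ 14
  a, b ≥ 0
Each vertex is the intersection of two constraint boundaries that also satisfies all remaining constraints:
  a = 0 and b = 0 → (0, 0)
  a + 4b = 6 and b = 0 → (6, 0)
  a + 4b = 6 and a = 0 → (0, 1.5)

Vertices: (0, 0), (6, 0), (0, 1.5)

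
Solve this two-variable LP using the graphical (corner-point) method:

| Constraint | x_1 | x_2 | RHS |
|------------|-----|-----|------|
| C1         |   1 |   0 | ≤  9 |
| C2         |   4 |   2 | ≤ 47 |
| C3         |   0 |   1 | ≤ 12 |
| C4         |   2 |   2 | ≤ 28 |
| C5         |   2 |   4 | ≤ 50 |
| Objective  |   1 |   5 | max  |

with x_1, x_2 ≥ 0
Each vertex is the intersection of two constraint boundaries that also satisfies all remaining constraints:
  x_1 = 0 and x_2 = 0 → (0, 0)
  x_1 = 9 and x_2 = 0 → (9, 0)
  x_1 = 9 and 2x_1 + 2x_2 = 28 → (9, 5)
  2x_1 + 2x_2 = 28 and 2x_1 + 4x_2 = 50 → (3, 11)
  x_2 = 12 and 2x_1 + 4x_2 = 50 → (1, 12)
  x_2 = 12 and x_1 = 0 → (0, 12)

Evaluating z = x_1 + 5x_2 at each vertex:
  (0, 0): z = 0
  (9, 0): z = 9
  (9, 5): z = 34
  (3, 11): z = 58
  (1, 12): z = 61
  (0, 12): z = 60

The maximum is at (1, 12) with z = 61.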